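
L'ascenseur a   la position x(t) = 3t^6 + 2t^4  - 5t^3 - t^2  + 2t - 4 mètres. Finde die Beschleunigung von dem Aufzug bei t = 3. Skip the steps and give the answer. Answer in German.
Bei t = 3, a = 7414.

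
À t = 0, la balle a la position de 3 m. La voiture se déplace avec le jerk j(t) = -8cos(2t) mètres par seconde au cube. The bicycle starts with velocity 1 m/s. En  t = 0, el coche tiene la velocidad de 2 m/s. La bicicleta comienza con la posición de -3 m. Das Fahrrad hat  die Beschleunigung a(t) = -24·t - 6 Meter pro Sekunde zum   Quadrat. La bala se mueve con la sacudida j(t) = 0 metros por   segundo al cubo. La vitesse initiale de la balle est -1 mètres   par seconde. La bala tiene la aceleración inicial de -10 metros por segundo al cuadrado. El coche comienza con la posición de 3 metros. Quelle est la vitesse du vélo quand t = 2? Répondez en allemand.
Ausgehend von der Beschleunigung a(t) = -24·t - 6, nehmen wir 1 Integral. Durch Integration von der Beschleunigung und Verwendung der Anfangsbedingung v(0) = 1, erhalten wir v(t) = -12·t^2 - 6·t + 1. Aus der Gleichung für die Geschwindigkeit v(t) = -12·t^2 - 6·t + 1, setzen wir t = 2 ein und erhalten v = -59.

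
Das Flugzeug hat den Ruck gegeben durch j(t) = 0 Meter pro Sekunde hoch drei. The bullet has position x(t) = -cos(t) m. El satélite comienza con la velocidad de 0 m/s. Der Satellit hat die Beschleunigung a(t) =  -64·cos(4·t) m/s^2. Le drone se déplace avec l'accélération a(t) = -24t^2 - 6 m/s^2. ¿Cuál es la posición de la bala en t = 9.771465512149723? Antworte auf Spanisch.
De la ecuación de la posición x(t) = -cos(t), sustituimos t = 9.771465512149723 para obtener x = 0.940503388596908.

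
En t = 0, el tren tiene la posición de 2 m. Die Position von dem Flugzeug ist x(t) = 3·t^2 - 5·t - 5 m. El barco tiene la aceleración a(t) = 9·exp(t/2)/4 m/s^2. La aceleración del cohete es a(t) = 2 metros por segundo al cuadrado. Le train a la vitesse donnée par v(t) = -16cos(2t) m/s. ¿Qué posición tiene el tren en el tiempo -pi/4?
Partiendo de la velocidad v(t) = -16·cos(2·t), tomamos 1 integral. Integrando la velocidad y usando la condición inicial x(0) = 2, obtenemos x(t) = 2 - 8·sin(2·t). De la ecuación de la posición x(t) = 2 - 8·sin(2·t), sustituimos t = -pi/4 para obtener x = 10.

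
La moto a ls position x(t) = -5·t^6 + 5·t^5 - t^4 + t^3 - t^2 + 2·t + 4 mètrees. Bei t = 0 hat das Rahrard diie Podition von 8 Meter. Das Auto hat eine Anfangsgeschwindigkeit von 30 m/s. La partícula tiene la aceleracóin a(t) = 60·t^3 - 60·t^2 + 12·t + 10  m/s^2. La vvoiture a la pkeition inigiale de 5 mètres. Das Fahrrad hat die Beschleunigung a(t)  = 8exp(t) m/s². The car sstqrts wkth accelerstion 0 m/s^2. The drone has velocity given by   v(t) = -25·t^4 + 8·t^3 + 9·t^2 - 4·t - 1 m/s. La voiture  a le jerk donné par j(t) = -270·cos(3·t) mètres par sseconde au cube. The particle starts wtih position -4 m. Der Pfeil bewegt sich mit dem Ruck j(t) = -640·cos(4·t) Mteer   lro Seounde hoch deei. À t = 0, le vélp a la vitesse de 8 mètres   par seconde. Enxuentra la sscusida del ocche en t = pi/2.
Usando j(t) = -270·cos(3·t) y sustituyendo t = pi/2, encontramos j = 0.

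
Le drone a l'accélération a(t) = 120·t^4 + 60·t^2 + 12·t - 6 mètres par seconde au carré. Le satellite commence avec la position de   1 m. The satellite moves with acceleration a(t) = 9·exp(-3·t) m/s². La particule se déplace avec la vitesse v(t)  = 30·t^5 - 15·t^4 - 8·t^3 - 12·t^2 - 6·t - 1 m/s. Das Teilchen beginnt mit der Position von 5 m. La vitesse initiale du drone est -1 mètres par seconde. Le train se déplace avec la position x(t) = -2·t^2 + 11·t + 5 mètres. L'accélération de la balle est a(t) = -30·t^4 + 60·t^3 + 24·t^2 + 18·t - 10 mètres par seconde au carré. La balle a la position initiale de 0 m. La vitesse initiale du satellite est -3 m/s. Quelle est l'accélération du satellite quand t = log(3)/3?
En utilisant a(t) = 9·exp(-3·t) et en substituant t = log(3)/3, nous trouvons a = 3.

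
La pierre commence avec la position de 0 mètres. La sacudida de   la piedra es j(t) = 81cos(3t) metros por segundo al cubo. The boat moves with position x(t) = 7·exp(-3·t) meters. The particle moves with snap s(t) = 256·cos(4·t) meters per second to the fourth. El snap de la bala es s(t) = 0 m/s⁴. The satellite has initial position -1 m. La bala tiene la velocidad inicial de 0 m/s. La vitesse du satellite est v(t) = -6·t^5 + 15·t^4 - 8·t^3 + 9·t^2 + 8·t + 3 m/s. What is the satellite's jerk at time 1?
We must differentiate our velocity equation v(t) = -6·t^5 + 15·t^4 - 8·t^3 + 9·t^2 + 8·t + 3 2 times. Differentiating velocity, we get acceleration: a(t) = -30·t^4 + 60·t^3 - 24·t^2 + 18·t + 8. The derivative of acceleration gives jerk: j(t) = -120·t^3 + 180·t^2 - 48·t + 18. Using j(t) = -120·t^3 + 180·t^2 - 48·t + 18 and substituting t = 1, we find j = 30.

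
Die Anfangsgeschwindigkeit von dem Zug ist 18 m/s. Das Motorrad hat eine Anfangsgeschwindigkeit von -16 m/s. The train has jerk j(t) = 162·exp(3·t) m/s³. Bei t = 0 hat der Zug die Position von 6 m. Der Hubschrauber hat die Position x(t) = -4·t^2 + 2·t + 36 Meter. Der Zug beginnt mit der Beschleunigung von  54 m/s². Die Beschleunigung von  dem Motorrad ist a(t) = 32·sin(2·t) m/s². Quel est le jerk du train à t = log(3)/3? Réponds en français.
En utilisant j(t) = 162·exp(3·t) et en substituant t = log(3)/3, nous trouvons j = 486.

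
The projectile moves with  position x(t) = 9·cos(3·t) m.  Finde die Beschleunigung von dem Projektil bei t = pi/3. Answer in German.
Wir müssen unsere Gleichung für die Position x(t) = 9·cos(3·t) 2-mal ableiten. Die Ableitung von der Position ergibt die Geschwindigkeit: v(t) = -27·sin(3·t). Mit d/dt von v(t) finden wir a(t) = -81·cos(3·t). Wir haben die Beschleunigung a(t) = -81·cos(3·t). Durch Einsetzen von t = pi/3: a(pi/3) = 81.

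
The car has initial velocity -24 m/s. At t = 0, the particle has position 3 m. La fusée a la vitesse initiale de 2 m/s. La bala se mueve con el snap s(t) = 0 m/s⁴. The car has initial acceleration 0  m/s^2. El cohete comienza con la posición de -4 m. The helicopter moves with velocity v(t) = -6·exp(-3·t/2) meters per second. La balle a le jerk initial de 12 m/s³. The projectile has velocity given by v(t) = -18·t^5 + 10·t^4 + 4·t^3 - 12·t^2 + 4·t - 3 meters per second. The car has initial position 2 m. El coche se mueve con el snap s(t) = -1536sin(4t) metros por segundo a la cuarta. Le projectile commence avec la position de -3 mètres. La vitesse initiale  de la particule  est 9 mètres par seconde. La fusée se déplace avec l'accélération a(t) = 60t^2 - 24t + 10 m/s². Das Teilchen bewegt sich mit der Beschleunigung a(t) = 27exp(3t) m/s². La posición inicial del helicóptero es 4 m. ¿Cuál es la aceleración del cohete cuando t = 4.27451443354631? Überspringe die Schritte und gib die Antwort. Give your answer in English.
a(4.27451443354631) = 1003.70007215063.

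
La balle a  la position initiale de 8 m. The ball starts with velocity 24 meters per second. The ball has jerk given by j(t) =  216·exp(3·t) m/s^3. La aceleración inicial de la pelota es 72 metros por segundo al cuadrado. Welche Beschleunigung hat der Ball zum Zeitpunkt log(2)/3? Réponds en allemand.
Wir müssen die Stammfunktion unserer Gleichung für den Ruck j(t) = 216·exp(3·t) 1-mal finden. Mit ∫j(t)dt und Anwendung von a(0) = 72, finden wir a(t) = 72·exp(3·t). Aus der Gleichung für die Beschleunigung a(t) = 72·exp(3·t), setzen wir t = log(2)/3 ein und erhalten a = 144.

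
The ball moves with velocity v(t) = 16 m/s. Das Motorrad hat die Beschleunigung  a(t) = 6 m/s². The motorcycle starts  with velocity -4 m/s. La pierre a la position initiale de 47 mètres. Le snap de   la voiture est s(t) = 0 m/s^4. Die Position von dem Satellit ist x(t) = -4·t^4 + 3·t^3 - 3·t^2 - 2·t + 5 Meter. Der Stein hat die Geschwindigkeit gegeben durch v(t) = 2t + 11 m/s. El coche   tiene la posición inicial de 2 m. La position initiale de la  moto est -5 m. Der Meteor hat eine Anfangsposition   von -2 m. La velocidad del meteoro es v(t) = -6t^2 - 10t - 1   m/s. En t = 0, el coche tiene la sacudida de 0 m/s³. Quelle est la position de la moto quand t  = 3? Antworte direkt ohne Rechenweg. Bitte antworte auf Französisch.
À t = 3, x = 10.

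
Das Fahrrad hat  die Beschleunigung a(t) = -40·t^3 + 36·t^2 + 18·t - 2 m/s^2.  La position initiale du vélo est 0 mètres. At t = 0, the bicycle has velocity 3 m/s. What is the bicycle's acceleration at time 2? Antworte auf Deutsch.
Aus der Gleichung für die Beschleunigung a(t) = -40·t^3 + 36·t^2 + 18·t - 2, setzen wir t = 2 ein und erhalten a = -142.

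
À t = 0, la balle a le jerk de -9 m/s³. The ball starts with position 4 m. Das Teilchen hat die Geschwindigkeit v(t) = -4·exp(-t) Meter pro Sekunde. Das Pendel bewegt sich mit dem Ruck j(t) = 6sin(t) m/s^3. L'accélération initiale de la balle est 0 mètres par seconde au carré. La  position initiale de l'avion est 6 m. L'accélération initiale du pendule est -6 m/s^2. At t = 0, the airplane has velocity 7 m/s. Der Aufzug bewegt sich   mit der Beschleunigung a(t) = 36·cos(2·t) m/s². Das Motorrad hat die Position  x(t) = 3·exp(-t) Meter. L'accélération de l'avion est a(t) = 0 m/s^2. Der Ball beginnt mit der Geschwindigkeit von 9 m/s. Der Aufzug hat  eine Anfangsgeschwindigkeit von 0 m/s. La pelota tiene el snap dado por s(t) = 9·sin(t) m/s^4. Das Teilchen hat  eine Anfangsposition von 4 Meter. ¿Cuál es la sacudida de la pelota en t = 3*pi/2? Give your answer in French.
Pour résoudre ceci, nous devons prendre 1 primitive de notre équation du snap s(t) = 9·sin(t). En intégrant le snap et en utilisant la condition initiale j(0) = -9, nous obtenons j(t) = -9·cos(t). En utilisant j(t) = -9·cos(t) et en substituant t = 3*pi/2, nous trouvons j = 0.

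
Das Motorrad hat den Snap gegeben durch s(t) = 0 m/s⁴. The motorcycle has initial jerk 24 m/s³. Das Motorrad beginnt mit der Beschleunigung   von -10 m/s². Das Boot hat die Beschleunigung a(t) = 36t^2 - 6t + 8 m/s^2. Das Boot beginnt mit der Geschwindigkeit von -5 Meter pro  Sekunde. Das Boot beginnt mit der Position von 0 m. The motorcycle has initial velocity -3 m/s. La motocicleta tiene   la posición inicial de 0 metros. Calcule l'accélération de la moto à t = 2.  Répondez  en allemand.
Ausgehend von dem Snap s(t) = 0, nehmen wir 2 Stammfunktionen. Das Integral von dem Snap ist der Ruck. Mit j(0) = 24 erhalten wir j(t) = 24. Das Integral von dem Ruck, mit a(0) = -10, ergibt die Beschleunigung: a(t) = 24·t - 10. Aus der Gleichung für die Beschleunigung a(t) = 24·t - 10, setzen wir t = 2 ein und erhalten a = 38.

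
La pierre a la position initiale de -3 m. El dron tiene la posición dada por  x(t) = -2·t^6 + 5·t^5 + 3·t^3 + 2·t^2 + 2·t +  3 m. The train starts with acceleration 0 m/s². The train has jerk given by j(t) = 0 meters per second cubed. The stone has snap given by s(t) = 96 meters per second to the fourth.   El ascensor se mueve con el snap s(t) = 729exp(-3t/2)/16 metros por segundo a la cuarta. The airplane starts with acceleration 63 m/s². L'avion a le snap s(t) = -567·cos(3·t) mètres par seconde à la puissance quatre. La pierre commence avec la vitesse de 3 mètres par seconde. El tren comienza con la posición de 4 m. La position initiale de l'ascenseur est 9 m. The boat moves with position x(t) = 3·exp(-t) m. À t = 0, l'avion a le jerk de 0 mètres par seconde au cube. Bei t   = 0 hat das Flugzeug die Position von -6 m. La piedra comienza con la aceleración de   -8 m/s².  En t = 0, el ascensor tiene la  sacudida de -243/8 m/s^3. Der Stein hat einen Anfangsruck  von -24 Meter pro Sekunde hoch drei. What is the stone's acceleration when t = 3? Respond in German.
Ausgehend von dem Snap s(t) = 96, nehmen wir 2 Stammfunktionen. Das Integral von dem Snap ist der Ruck. Mit j(0) = -24 erhalten wir j(t) = 96·t - 24. Die Stammfunktion von dem Ruck, mit a(0) = -8, ergibt die Beschleunigung: a(t) = 48·t^2 - 24·t - 8. Mit a(t) = 48·t^2 - 24·t - 8 und Einsetzen von t = 3, finden wir a = 352.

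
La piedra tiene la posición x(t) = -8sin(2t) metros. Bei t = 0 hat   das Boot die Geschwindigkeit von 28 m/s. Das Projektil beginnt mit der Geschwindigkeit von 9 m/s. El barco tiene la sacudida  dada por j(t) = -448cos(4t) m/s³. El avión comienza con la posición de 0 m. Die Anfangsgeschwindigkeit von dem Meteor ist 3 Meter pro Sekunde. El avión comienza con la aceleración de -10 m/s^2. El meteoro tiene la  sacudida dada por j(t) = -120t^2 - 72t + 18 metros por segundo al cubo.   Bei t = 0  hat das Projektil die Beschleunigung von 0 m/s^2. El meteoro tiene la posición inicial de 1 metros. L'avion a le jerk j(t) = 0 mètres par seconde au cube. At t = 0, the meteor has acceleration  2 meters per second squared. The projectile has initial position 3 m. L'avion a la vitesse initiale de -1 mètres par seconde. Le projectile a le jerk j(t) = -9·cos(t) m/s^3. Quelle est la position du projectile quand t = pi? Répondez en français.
Nous devons trouver la primitive de notre équation du jerk j(t) = -9·cos(t) 3 fois. En intégrant le jerk et en utilisant la condition initiale a(0) = 0, nous obtenons a(t) = -9·sin(t). En prenant ∫a(t)dt et en appliquant v(0) = 9, nous trouvons v(t) = 9·cos(t). L'intégrale de la vitesse, avec x(0) = 3, donne la position: x(t) = 9·sin(t) + 3. En utilisant x(t) = 9·sin(t) + 3 et en substituant t = pi, nous trouvons x = 3.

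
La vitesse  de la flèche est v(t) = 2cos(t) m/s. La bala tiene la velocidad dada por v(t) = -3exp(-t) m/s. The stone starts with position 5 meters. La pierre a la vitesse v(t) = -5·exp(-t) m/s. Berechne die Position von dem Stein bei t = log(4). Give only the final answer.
x(log(4)) = 5/4.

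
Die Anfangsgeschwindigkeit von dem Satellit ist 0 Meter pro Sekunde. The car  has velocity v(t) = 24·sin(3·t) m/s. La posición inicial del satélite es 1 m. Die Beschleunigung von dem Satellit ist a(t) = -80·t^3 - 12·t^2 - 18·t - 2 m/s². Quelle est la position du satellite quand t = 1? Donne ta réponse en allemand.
Ausgehend von der Beschleunigung a(t) = -80·t^3 - 12·t^2 - 18·t - 2, nehmen wir 2 Integrale. Durch Integration von der Beschleunigung und Verwendung der Anfangsbedingung v(0) = 0, erhalten wir v(t) = t·(-20·t^3 - 4·t^2 - 9·t - 2). Mit ∫v(t)dt und Anwendung von x(0) = 1, finden wir x(t) = -4·t^5 - t^4 - 3·t^3 - t^2 + 1. Wir haben die Position x(t) = -4·t^5 - t^4 - 3·t^3 - t^2 + 1. Durch Einsetzen von t = 1: x(1) = -8.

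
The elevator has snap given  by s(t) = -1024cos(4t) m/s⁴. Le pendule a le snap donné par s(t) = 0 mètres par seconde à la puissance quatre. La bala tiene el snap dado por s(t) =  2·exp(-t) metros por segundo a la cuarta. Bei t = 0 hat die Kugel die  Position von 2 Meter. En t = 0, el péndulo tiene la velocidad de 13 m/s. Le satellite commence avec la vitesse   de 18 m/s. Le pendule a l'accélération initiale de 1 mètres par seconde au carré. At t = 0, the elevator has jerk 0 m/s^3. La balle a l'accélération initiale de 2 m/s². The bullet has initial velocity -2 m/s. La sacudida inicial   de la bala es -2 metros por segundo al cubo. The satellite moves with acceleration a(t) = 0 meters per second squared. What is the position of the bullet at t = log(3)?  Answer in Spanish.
Necesitamos integrar nuestra ecuación del snap s(t) = 2·exp(-t) 4 veces. Tomando ∫s(t)dt y aplicando j(0) = -2, encontramos j(t) = -2·exp(-t). La antiderivada de la sacudida es la aceleración. Usando a(0) = 2, obtenemos a(t) = 2·exp(-t). Integrando la aceleración y usando la condición inicial v(0) = -2, obtenemos v(t) = -2·exp(-t). La antiderivada de la velocidad, con x(0) = 2, da la posición: x(t) = 2·exp(-t). Tenemos la posición x(t) = 2·exp(-t). Sustituyendo t = log(3): x(log(3)) = 2/3.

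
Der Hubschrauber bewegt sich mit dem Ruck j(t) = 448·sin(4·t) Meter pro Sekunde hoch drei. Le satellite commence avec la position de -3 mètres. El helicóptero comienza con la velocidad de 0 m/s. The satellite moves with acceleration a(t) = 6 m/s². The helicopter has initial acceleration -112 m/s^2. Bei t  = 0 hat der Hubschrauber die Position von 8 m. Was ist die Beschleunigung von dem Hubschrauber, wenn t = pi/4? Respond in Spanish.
Debemos encontrar la integral de nuestra ecuación de la sacudida j(t) = 448·sin(4·t) 1 vez. Integrando la sacudida y usando la condición inicial a(0) = -112, obtenemos a(t) = -112·cos(4·t). Usando a(t) = -112·cos(4·t) y sustituyendo t = pi/4, encontramos a = 112.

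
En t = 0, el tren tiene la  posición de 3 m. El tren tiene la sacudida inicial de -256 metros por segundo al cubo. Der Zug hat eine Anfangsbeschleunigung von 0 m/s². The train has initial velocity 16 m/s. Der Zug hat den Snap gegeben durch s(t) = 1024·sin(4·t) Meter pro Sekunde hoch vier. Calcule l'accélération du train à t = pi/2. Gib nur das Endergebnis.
La réponse est 0.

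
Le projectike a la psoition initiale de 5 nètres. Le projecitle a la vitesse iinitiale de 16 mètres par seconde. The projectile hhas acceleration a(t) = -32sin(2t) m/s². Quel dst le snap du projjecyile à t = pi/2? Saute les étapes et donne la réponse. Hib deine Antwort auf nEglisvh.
The answer is 0.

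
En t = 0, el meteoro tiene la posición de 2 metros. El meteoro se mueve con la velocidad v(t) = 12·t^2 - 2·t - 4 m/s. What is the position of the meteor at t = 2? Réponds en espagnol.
Necesitamos integrar nuestra ecuación de la velocidad v(t) = 12·t^2 - 2·t - 4 1 vez. Integrando la velocidad y usando la condición inicial x(0) = 2, obtenemos x(t) = 4·t^3 - t^2 - 4·t + 2. Tenemos la posición x(t) = 4·t^3 - t^2 - 4·t + 2. Sustituyendo t = 2: x(2) = 22.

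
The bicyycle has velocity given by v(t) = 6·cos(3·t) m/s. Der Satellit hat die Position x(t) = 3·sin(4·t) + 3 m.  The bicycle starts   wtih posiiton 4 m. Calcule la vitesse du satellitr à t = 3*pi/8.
Nous devons dériver notre équation de la position x(t) = 3·sin(4·t) + 3 1 fois. En dérivant la position, nous obtenons la vitesse: v(t) = 12·cos(4·t). Nous avons la vitesse v(t) = 12·cos(4·t). En substituant t = 3*pi/8: v(3*pi/8) = 0.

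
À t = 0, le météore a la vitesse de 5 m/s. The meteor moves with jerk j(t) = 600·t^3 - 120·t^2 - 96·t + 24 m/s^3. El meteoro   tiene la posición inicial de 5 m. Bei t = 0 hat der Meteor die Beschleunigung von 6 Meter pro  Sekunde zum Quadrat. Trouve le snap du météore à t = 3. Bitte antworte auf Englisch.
Starting from jerk j(t) = 600·t^3 - 120·t^2 - 96·t + 24, we take 1 derivative. Taking d/dt of j(t), we find s(t) = 1800·t^2 - 240·t - 96. From the given snap equation s(t) = 1800·t^2 - 240·t - 96, we substitute t = 3 to get s = 15384.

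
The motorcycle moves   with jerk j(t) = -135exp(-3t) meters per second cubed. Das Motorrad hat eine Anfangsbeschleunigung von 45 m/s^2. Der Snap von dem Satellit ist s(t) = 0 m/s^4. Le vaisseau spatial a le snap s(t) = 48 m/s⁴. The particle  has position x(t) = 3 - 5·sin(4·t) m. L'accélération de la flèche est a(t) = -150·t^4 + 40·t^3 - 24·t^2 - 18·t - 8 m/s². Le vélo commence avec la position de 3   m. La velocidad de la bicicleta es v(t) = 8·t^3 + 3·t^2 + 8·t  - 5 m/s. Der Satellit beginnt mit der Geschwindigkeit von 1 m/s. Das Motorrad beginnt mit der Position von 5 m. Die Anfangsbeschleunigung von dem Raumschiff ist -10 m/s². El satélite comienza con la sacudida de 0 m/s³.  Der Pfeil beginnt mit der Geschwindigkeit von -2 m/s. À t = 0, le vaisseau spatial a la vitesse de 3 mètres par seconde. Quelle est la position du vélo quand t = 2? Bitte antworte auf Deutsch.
Wir müssen unsere Gleichung für die Geschwindigkeit v(t) = 8·t^3 + 3·t^2 + 8·t - 5 1-mal integrieren. Mit ∫v(t)dt und Anwendung von x(0) = 3, finden wir x(t) = 2·t^4 + t^3 + 4·t^2 - 5·t + 3. Aus der Gleichung für die Position x(t) = 2·t^4 + t^3 + 4·t^2 - 5·t + 3, setzen wir t = 2 ein und erhalten x = 49.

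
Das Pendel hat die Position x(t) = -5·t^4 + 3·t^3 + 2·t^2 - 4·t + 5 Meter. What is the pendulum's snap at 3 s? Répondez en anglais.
Starting from position x(t) = -5·t^4 + 3·t^3 + 2·t^2 - 4·t + 5, we take 4 derivatives. Taking d/dt of x(t), we find v(t) = -20·t^3 + 9·t^2 + 4·t - 4. Differentiating velocity, we get acceleration: a(t) = -60·t^2 + 18·t + 4. The derivative of acceleration gives jerk: j(t) = 18 - 120·t. Taking d/dt of j(t), we find s(t) = -120. From the given snap equation s(t) = -120, we substitute t = 3 to get s = -120.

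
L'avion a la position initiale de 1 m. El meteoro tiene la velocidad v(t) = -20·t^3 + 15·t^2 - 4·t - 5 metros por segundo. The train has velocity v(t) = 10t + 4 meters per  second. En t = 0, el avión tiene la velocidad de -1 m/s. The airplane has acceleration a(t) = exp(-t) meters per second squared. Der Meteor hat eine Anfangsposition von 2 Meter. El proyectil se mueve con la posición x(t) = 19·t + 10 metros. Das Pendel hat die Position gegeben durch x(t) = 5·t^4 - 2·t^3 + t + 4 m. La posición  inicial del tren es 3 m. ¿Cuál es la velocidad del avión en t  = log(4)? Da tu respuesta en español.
Necesitamos integrar nuestra ecuación de la aceleración a(t) = exp(-t) 1 vez. La integral de la aceleración, con v(0) = -1, da la velocidad: v(t) = -exp(-t). Usando v(t) = -exp(-t) y sustituyendo t = log(4), encontramos v = -1/4.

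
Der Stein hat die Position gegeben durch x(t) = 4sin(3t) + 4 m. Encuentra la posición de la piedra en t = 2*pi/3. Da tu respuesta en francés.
De l'équation de la position x(t) = 4·sin(3·t) + 4, nous substituons t = 2*pi/3 pour obtenir x = 4.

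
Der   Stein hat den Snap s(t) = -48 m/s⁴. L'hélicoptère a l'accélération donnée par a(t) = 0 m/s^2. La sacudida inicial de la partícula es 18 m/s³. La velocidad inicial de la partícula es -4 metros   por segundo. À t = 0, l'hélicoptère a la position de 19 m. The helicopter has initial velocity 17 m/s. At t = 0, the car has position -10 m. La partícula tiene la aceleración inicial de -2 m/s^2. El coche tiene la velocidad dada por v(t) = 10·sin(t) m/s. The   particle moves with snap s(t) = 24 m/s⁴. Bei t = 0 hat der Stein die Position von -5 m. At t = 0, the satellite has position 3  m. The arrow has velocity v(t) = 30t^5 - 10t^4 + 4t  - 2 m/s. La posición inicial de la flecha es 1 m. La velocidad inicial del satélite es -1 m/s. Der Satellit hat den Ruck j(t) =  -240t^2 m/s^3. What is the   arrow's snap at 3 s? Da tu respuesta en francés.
Pour résoudre ceci, nous devons prendre 3 dérivées de notre équation de la vitesse v(t) = 30·t^5 - 10·t^4 + 4·t - 2. En prenant d/dt de v(t), nous trouvons a(t) = 150·t^4 - 40·t^3 + 4. En dérivant l'accélération, nous obtenons le jerk: j(t) = 600·t^3 - 120·t^2. En dérivant le jerk, nous obtenons le snap: s(t) = 1800·t^2 - 240·t. En utilisant s(t) = 1800·t^2 - 240·t et en substituant t = 3, nous trouvons s = 15480.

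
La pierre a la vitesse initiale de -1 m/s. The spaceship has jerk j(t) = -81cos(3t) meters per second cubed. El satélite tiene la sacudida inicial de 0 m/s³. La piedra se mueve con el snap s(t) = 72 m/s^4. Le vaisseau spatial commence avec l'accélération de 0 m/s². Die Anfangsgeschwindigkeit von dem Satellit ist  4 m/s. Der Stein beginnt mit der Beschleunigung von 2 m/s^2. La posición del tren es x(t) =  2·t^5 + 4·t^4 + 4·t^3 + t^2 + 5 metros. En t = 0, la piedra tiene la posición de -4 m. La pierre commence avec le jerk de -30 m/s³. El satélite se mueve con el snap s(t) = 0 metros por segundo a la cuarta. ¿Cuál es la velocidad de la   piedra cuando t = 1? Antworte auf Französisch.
Nous devons trouver l'intégrale de notre équation du snap s(t) = 72 3 fois. La primitive du snap, avec j(0) = -30, donne le jerk: j(t) = 72·t - 30. En intégrant le jerk et en utilisant la condition initiale a(0) = 2, nous obtenons a(t) = 36·t^2 - 30·t + 2. La primitive de l'accélération, avec v(0) = -1, donne la vitesse: v(t) = 12·t^3 - 15·t^2 + 2·t - 1. De l'équation de la vitesse v(t) = 12·t^3 - 15·t^2 + 2·t - 1, nous substituons t = 1 pour obtenir v = -2.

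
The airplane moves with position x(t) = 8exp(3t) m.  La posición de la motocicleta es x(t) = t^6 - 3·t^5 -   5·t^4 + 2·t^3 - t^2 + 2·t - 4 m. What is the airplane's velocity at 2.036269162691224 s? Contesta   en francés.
En partant de la position x(t) = 8·exp(3·t), nous prenons 1 dérivée. En prenant d/dt de x(t), nous trouvons v(t) = 24·exp(3·t). En utilisant v(t) = 24·exp(3·t) et en substituant t = 2.036269162691224, nous trouvons v = 10795.2480230771.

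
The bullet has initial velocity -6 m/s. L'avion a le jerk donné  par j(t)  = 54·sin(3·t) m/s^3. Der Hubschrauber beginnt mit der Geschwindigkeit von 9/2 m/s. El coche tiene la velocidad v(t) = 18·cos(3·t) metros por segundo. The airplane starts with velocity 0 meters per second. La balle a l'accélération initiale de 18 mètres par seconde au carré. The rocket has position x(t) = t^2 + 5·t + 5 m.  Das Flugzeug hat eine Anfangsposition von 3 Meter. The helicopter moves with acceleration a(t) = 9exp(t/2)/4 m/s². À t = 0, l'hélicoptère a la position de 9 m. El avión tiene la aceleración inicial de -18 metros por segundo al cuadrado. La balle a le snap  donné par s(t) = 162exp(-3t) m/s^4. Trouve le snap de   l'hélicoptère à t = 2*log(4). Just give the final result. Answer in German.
Die Antwort ist 9/4.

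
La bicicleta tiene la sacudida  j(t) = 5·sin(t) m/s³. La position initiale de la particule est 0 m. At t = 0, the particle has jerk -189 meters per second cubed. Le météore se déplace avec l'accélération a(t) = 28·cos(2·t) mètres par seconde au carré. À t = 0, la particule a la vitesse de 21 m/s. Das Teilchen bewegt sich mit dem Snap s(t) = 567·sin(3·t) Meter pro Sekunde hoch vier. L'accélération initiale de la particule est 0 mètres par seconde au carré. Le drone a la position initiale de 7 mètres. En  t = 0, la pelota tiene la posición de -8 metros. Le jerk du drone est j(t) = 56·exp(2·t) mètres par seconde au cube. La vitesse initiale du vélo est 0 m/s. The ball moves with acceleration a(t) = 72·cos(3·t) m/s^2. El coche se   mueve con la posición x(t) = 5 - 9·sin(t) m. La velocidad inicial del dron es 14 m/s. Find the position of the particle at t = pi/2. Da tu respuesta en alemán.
Wir müssen unsere Gleichung für den Snap s(t) = 567·sin(3·t) 4-mal integrieren. Die Stammfunktion von dem Snap, mit j(0) = -189, ergibt den Ruck: j(t) = -189·cos(3·t). Mit ∫j(t)dt und Anwendung von a(0) = 0, finden wir a(t) = -63·sin(3·t). Das Integral von der Beschleunigung, mit v(0) = 21, ergibt die Geschwindigkeit: v(t) = 21·cos(3·t). Durch Integration von der Geschwindigkeit und Verwendung der Anfangsbedingung x(0) = 0, erhalten wir x(t) = 7·sin(3·t). Aus der Gleichung für die Position x(t) = 7·sin(3·t), setzen wir t = pi/2 ein und erhalten x = -7.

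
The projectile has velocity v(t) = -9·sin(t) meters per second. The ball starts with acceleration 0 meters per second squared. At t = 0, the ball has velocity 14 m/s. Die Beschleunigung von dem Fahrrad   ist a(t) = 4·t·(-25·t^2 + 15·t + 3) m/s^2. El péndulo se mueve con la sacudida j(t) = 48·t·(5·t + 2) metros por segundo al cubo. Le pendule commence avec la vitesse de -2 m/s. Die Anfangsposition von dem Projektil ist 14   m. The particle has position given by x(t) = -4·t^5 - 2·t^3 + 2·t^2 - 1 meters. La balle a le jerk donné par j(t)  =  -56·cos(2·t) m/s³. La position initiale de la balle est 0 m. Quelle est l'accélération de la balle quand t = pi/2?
Pour résoudre ceci, nous devons prendre 1 intégrale de notre équation du jerk j(t) = -56·cos(2·t). En intégrant le jerk et en utilisant la condition initiale a(0) = 0, nous obtenons a(t) = -28·sin(2·t). Nous avons l'accélération a(t) = -28·sin(2·t). En substituant t = pi/2: a(pi/2) = 0.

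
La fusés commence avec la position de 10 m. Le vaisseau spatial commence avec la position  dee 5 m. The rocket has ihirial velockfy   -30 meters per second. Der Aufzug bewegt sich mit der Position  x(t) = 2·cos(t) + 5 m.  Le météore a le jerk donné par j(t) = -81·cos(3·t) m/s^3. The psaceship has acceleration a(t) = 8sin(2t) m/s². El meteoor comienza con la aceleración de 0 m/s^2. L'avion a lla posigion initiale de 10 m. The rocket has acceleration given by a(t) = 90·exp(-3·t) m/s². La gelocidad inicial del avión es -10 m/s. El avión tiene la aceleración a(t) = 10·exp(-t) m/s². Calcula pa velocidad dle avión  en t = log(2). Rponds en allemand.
Ausgehend von der Beschleunigung a(t) = 10·exp(-t), nehmen wir 1 Integral. Die Stammfunktion von der Beschleunigung ist die Geschwindigkeit. Mit v(0) = -10 erhalten wir v(t) = -10·exp(-t). Mit v(t) = -10·exp(-t) und Einsetzen von t = log(2), finden wir v = -5.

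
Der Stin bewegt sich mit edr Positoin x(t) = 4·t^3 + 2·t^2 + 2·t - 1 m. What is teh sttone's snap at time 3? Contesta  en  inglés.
We must differentiate our position equation x(t) = 4·t^3 + 2·t^2 + 2·t - 1 4 times. Differentiating position, we get velocity: v(t) = 12·t^2 + 4·t + 2. Taking d/dt of v(t), we find a(t) = 24·t + 4. Taking d/dt of a(t), we find j(t) = 24. Differentiating jerk, we get snap: s(t) = 0. From the given snap equation s(t) = 0, we substitute t = 3 to get s = 0.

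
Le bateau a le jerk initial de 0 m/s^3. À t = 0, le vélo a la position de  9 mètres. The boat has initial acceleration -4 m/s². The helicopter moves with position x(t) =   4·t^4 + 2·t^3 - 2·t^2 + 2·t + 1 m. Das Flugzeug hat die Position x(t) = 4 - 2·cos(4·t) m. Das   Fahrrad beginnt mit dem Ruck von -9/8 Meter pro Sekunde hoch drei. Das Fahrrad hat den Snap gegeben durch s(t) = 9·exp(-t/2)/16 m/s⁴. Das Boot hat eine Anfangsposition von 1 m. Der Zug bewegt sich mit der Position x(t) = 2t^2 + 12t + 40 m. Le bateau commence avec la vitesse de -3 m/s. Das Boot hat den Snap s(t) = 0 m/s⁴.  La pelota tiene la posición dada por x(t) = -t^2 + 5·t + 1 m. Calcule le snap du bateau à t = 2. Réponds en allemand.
Wir haben den Snap s(t) = 0. Durch Einsetzen von t = 2: s(2) = 0.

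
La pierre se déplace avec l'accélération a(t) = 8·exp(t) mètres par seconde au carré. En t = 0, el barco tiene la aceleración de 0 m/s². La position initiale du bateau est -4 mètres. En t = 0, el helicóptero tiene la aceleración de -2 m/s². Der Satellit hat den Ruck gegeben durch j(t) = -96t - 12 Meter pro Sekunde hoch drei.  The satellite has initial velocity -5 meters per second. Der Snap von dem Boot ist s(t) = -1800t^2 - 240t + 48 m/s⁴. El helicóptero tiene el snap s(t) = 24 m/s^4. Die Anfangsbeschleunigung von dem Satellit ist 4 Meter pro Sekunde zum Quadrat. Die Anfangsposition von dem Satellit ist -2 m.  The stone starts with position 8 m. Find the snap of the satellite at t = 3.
Starting from jerk j(t) = -96·t - 12, we take 1 derivative. Differentiating jerk, we get snap: s(t) = -96. We have snap s(t) = -96. Substituting t = 3: s(3) = -96.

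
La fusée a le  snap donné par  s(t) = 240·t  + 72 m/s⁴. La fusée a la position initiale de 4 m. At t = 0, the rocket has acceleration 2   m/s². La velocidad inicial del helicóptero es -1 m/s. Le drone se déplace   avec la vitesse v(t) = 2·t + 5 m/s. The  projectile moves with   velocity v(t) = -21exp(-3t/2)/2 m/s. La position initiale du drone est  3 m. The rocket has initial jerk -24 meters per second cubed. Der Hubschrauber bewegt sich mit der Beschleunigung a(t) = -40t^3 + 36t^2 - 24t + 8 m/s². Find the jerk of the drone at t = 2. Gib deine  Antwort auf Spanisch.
Para resolver esto, necesitamos tomar 2 derivadas de nuestra ecuación de la velocidad v(t) = 2·t + 5. La derivada de la velocidad da la aceleración: a(t) = 2. Tomando d/dt de a(t), encontramos j(t) = 0. De la ecuación de la sacudida j(t) = 0, sustituimos t = 2 para obtener j = 0.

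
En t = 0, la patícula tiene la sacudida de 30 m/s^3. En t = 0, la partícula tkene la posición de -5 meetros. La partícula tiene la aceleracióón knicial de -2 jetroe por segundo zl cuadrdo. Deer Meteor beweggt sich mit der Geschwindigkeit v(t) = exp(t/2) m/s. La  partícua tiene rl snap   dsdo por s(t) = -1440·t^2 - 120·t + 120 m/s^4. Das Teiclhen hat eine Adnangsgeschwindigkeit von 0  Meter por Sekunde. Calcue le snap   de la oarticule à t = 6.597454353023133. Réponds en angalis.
We have snap s(t) = -1440·t^2 - 120·t + 120. Substituting t = 6.597454353023133: s(6.597454353023133) = -63349.7161962852.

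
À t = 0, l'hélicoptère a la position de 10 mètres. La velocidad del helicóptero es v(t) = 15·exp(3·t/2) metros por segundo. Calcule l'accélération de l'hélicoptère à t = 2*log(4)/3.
Pour résoudre ceci, nous devons prendre 1 dérivée de notre équation de la vitesse v(t) = 15·exp(3·t/2). En dérivant la vitesse, nous obtenons l'accélération: a(t) = 45·exp(3·t/2)/2. Nous avons l'accélération a(t) = 45·exp(3·t/2)/2. En substituant t = 2*log(4)/3: a(2*log(4)/3) = 90.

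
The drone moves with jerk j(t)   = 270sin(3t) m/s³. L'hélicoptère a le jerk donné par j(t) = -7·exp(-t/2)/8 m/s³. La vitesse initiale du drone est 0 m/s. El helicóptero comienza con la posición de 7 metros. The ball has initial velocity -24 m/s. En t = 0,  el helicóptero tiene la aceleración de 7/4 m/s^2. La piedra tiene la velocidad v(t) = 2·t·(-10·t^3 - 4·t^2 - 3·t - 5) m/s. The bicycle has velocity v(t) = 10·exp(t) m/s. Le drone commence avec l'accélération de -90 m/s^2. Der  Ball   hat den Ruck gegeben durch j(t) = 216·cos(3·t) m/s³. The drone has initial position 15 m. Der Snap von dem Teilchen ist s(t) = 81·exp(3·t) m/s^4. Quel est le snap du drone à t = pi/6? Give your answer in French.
Pour résoudre ceci, nous devons prendre 1 dérivée de notre équation du jerk j(t) = 270·sin(3·t). En prenant d/dt de j(t), nous trouvons s(t) = 810·cos(3·t). En utilisant s(t) = 810·cos(3·t) et en substituant t = pi/6, nous trouvons s = 0.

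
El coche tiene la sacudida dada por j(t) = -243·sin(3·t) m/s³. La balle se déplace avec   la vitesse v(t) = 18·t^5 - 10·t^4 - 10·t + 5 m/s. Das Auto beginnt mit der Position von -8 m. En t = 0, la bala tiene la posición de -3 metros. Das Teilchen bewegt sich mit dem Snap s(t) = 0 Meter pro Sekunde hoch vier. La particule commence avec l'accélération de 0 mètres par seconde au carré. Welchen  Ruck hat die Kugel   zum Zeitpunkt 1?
Um dies zu lösen, müssen wir 2 Ableitungen unserer Gleichung für die Geschwindigkeit v(t) = 18·t^5 - 10·t^4 - 10·t + 5 nehmen. Durch Ableiten von der Geschwindigkeit erhalten wir die Beschleunigung: a(t) = 90·t^4 - 40·t^3 - 10. Durch Ableiten von der Beschleunigung erhalten wir den Ruck: j(t) = 360·t^3 - 120·t^2. Wir haben den Ruck j(t) = 360·t^3 - 120·t^2. Durch Einsetzen von t = 1: j(1) = 240.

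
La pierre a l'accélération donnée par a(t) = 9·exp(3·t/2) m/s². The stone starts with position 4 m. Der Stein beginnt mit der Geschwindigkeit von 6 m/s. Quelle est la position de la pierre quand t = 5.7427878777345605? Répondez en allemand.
Wir müssen das Integral unserer Gleichung für die Beschleunigung a(t) = 9·exp(3·t/2) 2-mal finden. Mit ∫a(t)dt und Anwendung von v(0) = 6, finden wir v(t) = 6·exp(3·t/2). Mit ∫v(t)dt und Anwendung von x(0) = 4, finden wir x(t) = 4·exp(3·t/2). Mit x(t) = 4·exp(3·t/2) und Einsetzen von t = 5.7427878777345605, finden wir x = 22036.9568047010.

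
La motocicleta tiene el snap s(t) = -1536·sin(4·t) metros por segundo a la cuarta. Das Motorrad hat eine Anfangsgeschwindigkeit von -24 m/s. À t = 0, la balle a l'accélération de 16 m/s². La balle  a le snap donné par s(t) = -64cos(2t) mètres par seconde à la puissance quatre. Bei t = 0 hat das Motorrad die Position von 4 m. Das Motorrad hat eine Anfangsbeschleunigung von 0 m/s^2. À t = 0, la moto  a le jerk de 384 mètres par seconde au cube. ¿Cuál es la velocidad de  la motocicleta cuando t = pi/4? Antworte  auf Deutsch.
Um dies zu lösen, müssen wir 3 Integrale unserer Gleichung für den Snap s(t) = -1536·sin(4·t) finden. Das Integral von dem Snap, mit j(0) = 384, ergibt den Ruck: j(t) = 384·cos(4·t). Mit ∫j(t)dt und Anwendung von a(0) = 0, finden wir a(t) = 96·sin(4·t). Das Integral von der Beschleunigung ist die Geschwindigkeit. Mit v(0) = -24 erhalten wir v(t) = -24·cos(4·t). Aus der Gleichung für die Geschwindigkeit v(t) = -24·cos(4·t), setzen wir t = pi/4 ein und erhalten v = 24.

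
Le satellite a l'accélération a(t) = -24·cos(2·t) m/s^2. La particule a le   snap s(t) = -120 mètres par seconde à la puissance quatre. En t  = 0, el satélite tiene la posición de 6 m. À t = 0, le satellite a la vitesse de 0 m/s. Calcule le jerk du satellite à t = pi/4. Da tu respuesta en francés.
Pour résoudre ceci, nous devons prendre 1 dérivée de notre équation de l'accélération a(t) = -24·cos(2·t). En dérivant l'accélération, nous obtenons le jerk: j(t) = 48·sin(2·t). Nous avons le jerk j(t) = 48·sin(2·t). En substituant t = pi/4: j(pi/4) = 48.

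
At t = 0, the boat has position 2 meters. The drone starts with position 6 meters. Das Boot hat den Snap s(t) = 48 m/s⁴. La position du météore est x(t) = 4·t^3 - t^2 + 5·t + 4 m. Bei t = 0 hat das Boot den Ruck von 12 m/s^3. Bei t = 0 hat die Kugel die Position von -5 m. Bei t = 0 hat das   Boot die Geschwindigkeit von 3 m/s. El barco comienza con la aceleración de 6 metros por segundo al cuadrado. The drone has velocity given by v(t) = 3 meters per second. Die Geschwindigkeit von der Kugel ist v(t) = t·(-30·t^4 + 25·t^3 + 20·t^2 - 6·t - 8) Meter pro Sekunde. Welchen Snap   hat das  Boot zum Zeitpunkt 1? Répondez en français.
En utilisant s(t) = 48 et en substituant t = 1, nous trouvons s = 48.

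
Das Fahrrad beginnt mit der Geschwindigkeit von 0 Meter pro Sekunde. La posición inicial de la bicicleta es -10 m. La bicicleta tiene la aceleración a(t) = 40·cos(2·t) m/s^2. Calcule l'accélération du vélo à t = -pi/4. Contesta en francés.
En utilisant a(t) = 40·cos(2·t) et en substituant t = -pi/4, nous trouvons a = 0.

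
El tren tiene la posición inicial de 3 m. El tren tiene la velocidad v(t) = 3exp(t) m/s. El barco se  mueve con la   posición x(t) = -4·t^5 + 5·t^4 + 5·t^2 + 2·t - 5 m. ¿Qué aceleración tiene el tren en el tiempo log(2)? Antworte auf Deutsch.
Um dies zu lösen, müssen wir 1 Ableitung unserer Gleichung für die Geschwindigkeit v(t) = 3·exp(t) nehmen. Mit d/dt von v(t) finden wir a(t) = 3·exp(t). Aus der Gleichung für die Beschleunigung a(t) = 3·exp(t), setzen wir t = log(2) ein und erhalten a = 6.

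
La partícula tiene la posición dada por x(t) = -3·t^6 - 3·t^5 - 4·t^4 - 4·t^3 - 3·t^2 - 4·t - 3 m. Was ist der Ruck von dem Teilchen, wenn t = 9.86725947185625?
Um dies zu lösen, müssen wir 3 Ableitungen unserer Gleichung für die Position x(t) = -3·t^6 - 3·t^5 - 4·t^4 - 4·t^3 - 3·t^2 - 4·t - 3 nehmen. Durch Ableiten von der Position erhalten wir die Geschwindigkeit: v(t) = -18·t^5 - 15·t^4 - 16·t^3 - 12·t^2 - 6·t - 4. Mit d/dt von v(t) finden wir a(t) = -90·t^4 - 60·t^3 - 48·t^2 - 24·t - 6. Mit d/dt von a(t) finden wir j(t) = -360·t^3 - 180·t^2 - 96·t - 24. Wir haben den Ruck j(t) = -360·t^3 - 180·t^2 - 96·t - 24. Durch Einsetzen von t = 9.86725947185625: j(9.86725947185625) = -364350.040091427.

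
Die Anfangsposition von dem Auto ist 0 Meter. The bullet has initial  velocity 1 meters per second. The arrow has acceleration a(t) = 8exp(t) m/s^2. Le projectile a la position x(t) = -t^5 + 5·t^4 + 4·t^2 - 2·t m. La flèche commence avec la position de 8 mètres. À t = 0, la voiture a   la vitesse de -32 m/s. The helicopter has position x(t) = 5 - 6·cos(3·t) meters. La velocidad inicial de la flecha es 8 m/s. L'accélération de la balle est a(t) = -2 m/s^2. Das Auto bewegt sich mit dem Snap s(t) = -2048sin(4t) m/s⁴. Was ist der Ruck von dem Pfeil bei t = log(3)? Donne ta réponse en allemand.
Wir müssen unsere Gleichung für die Beschleunigung a(t) = 8·exp(t) 1-mal ableiten. Mit d/dt von a(t) finden wir j(t) = 8·exp(t). Mit j(t) = 8·exp(t) und Einsetzen von t = log(3), finden wir j = 24.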